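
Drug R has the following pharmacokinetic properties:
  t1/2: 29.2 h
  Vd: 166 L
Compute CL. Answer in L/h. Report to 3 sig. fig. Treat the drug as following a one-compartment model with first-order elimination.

3.94 L/h

k = ln2 / t½ = 0.693147 / 29.2 = 0.02374 h⁻¹
CL = k × Vd = 0.02374 × 166 = 3.941 L/h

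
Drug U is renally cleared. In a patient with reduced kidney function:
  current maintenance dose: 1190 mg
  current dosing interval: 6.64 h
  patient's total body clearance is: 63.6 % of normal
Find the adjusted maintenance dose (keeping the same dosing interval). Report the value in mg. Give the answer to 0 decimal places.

To keep the same average steady-state level, dosing rate must scale with clearance.
CL ratio = 63.6 / 100 = 0.6360
New dose (same interval) = 1190 × 0.6360 = 756.8 mg

757 mg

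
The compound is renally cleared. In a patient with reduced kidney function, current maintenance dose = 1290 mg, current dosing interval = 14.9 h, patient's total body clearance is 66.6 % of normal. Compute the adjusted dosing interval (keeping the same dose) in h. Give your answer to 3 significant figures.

To keep the same average steady-state level, dosing rate must scale with clearance.
CL ratio = 66.6 / 100 = 0.6660
New interval (same dose) = 14.9 / 0.6660 = 22.37 h

22.4 h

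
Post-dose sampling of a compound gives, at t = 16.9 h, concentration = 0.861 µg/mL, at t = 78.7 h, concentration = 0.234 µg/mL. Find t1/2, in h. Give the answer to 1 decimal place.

32.9 h

k = ln(C₁/C₂) / (t₂ − t₁) = ln(0.861/0.234) / (78.7 − 16.9)
  = 1.303 / 61.80 = 0.02108 h⁻¹
t½ = ln2 / k = 0.693147 / 0.02108 = 32.88 h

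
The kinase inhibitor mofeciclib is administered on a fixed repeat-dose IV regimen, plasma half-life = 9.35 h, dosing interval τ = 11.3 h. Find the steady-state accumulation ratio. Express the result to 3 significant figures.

1.76

k = ln2 / t½ = 0.693147 / 9.35 = 0.07413 h⁻¹
e^(−kτ) = e^(−0.07413 × 11.3) = 0.4327
Accumulation ratio R = 1 / (1 − e^(−kτ)) = 1 / (1 − 0.4327) = 1.763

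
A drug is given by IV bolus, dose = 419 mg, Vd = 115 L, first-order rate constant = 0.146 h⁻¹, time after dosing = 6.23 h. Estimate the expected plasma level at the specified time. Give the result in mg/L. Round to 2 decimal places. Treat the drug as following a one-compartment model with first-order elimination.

1.47 mg/L

C₀ = Dose / Vd = 419.0 / 115 = 3.643 mg/L
C = C₀ · e^(−k·t) = 3.643 × e^(−0.1460 × 6.23)
  = 3.643 × 0.4027 = 1.467 mg/L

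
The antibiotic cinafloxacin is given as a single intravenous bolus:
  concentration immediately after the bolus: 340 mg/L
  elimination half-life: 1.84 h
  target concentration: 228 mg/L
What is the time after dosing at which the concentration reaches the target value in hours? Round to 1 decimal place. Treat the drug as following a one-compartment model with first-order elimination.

1.1 h

k = ln2 / t½ = 0.693147 / 1.84 = 0.3767 h⁻¹
t = ln(C₀ / C) / k = ln(340.0 / 228) / 0.3767
  = ln(1.491) / 0.3767 = 0.3994 / 0.3767 = 1.060 h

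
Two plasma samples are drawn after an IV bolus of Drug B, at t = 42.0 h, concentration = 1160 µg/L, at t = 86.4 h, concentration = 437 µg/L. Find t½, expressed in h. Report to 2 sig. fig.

k = ln(C₁/C₂) / (t₂ − t₁) = ln(1160/437) / (86.4 − 42.0)
  = 0.9762 / 44.40 = 0.02199 h⁻¹
t½ = ln2 / k = 0.693147 / 0.02199 = 31.52 h

32 h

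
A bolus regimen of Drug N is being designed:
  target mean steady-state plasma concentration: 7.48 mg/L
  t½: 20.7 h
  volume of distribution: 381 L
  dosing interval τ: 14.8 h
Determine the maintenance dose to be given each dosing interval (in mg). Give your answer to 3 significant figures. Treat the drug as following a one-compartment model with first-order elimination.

k = ln2 / t½ = 0.693147 / 20.7 = 0.03349 h⁻¹
CL = k × Vd = 0.03349 × 381 = 12.76 L/h
At steady state, Dose/τ = Css × CL.
Dose = Css × CL × τ = 7.48 × 12.76 × 14.8 = 1413 mg

1410 mg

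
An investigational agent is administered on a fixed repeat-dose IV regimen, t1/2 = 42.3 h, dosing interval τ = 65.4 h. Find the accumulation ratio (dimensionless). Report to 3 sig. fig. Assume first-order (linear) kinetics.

k = ln2 / t½ = 0.693147 / 42.3 = 0.01639 h⁻¹
e^(−kτ) = e^(−0.01639 × 65.4) = 0.3424
Accumulation ratio R = 1 / (1 − e^(−kτ)) = 1 / (1 − 0.3424) = 1.521

1.52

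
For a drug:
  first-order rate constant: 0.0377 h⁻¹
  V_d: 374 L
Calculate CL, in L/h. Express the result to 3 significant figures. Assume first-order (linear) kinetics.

CL = k × Vd = 0.0377 × 374 = 14.10 L/h

14.1 L/h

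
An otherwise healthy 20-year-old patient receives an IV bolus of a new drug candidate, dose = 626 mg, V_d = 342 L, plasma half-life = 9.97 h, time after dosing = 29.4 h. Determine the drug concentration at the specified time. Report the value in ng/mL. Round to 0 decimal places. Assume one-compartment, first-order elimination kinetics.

237 ng/mL

C₀ = Dose / Vd = 626.0 / 342 = 1.830 mg/L
k = ln2 / t½ = 0.693147 / 9.97 = 0.06952 h⁻¹
C = C₀ · e^(−k·t) = 1.830 × e^(−0.06952 × 29.4)
  = 1.830 × 0.1295 = 0.2370 mg/L
Convert: 0.2370 mg/L × 1000 = 237.0 ng/mL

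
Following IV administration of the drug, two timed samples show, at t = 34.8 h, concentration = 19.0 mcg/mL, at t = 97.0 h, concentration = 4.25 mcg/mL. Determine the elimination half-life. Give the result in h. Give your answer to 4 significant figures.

k = ln(C₁/C₂) / (t₂ − t₁) = ln(19.0/4.25) / (97.0 − 34.8)
  = 1.498 / 62.20 = 0.02408 h⁻¹
t½ = ln2 / k = 0.693147 / 0.02408 = 28.79 h

28.79 h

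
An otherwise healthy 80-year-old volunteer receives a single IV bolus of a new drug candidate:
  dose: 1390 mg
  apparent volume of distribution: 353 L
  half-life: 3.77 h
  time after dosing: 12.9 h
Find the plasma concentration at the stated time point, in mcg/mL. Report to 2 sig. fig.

C₀ = Dose / Vd = 1390 / 353 = 3.938 mg/L
k = ln2 / t½ = 0.693147 / 3.77 = 0.1839 h⁻¹
C = C₀ · e^(−k·t) = 3.938 × e^(−0.1839 × 12.9)
  = 3.938 × 0.09327 = 0.3673 mg/L
(0.3673 mg/L = 0.3673 mcg/mL)

0.37 mcg/mL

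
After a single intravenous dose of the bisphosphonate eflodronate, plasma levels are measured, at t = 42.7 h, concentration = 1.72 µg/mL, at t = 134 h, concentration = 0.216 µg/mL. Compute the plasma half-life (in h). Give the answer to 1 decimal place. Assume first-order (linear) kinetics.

k = ln(C₁/C₂) / (t₂ − t₁) = ln(1.72/0.216) / (134 − 42.7)
  = 2.075 / 91.30 = 0.02273 h⁻¹
t½ = ln2 / k = 0.693147 / 0.02273 = 30.49 h

30.5 h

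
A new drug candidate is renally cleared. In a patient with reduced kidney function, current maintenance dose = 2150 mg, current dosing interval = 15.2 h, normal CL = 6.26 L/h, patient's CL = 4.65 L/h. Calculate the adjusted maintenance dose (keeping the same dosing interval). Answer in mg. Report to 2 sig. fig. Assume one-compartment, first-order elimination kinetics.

1600 mg

To keep the same average steady-state level, dosing rate must scale with clearance.
CL ratio = 4.65 / 6.26 = 0.7428
New dose (same interval) = 2150 × 0.7428 = 1597 mg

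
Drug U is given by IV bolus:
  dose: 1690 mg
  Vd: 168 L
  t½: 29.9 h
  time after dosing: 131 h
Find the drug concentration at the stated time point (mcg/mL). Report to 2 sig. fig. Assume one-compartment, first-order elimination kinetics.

0.48 mcg/mL

C₀ = Dose / Vd = 1690 / 168 = 10.06 mg/L
k = ln2 / t½ = 0.693147 / 29.9 = 0.02318 h⁻¹
C = C₀ · e^(−k·t) = 10.06 × e^(−0.02318 × 131)
  = 10.06 × 0.04800 = 0.4829 mg/L
(0.4829 mg/L = 0.4829 mcg/mL)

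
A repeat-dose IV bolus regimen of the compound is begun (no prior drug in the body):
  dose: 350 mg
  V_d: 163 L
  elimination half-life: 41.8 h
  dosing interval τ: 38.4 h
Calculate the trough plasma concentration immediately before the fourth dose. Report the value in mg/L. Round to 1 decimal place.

C₀ per dose = Dose / Vd = 350 / 163 = 2.147 mg/L
k = ln2 / t½ = 0.693147 / 41.8 = 0.01658 h⁻¹
Fraction remaining after one interval: r = e^(−kτ) = e^(−0.01658 × 38.4) = 0.5291
Before dose 4, 3 doses have been given (aged 1τ, 2τ, 3τ).
C_trough = C₀ × (r + r² + … + r^3) = C₀ × r(1−r^3)/(1−r)
        = 2.147 × 0.5291 × (1 − 0.1481) / (1 − 0.5291) = 2.055 mg/L

2.1 mg/L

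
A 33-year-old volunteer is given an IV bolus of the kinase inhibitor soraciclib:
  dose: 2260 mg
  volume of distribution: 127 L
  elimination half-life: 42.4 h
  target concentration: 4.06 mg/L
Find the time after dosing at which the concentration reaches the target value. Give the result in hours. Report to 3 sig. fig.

90.4 h

C₀ = Dose / Vd = 2260 / 127 = 17.80 mg/L
k = ln2 / t½ = 0.693147 / 42.4 = 0.01635 h⁻¹
t = ln(C₀ / C) / k = ln(17.80 / 4.06) / 0.01635
  = ln(4.384) / 0.01635 = 1.478 / 0.01635 = 90.40 h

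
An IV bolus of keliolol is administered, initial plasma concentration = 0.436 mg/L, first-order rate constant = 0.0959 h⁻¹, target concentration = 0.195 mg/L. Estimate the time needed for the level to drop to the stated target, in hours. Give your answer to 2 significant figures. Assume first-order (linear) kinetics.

8.4 h

t = ln(C₀ / C) / k = ln(0.4360 / 0.195) / 0.09590
  = ln(2.236) / 0.09590 = 0.8047 / 0.09590 = 8.391 h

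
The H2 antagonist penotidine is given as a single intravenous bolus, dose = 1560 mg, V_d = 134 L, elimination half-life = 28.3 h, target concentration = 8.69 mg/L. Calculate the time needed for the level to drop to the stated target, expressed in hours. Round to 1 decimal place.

11.9 h

C₀ = Dose / Vd = 1560 / 134 = 11.64 mg/L
k = ln2 / t½ = 0.693147 / 28.3 = 0.02449 h⁻¹
t = ln(C₀ / C) / k = ln(11.64 / 8.69) / 0.02449
  = ln(1.339) / 0.02449 = 0.2919 / 0.02449 = 11.92 h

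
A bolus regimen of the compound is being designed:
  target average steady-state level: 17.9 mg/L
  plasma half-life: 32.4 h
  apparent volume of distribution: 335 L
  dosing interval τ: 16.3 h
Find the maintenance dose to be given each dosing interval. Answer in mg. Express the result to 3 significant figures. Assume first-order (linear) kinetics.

k = ln2 / t½ = 0.693147 / 32.4 = 0.02139 h⁻¹
CL = k × Vd = 0.02139 × 335 = 7.166 L/h
At steady state, Dose/τ = Css × CL.
Dose = Css × CL × τ = 17.9 × 7.166 × 16.3 = 2091 mg

2090 mg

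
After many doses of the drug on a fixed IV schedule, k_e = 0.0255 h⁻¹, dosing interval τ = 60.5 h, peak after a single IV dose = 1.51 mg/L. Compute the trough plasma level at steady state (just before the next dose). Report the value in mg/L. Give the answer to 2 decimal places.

e^(−kτ) = e^(−0.02550 × 60.5) = 0.2138
Accumulation ratio R = 1 / (1 − e^(−kτ)) = 1 / (1 − 0.2138) = 1.272
Steady-state trough = C₀ × R × e^(−kτ) = 1.51 × 1.272 × 0.2138 = 0.4106 mg/L

0.41 mg/L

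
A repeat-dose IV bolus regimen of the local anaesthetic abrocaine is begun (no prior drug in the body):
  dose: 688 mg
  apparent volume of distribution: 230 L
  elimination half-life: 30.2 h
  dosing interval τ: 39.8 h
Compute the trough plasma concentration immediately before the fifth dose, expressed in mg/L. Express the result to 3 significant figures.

C₀ per dose = Dose / Vd = 688 / 230 = 2.991 mg/L
k = ln2 / t½ = 0.693147 / 30.2 = 0.02295 h⁻¹
Fraction remaining after one interval: r = e^(−kτ) = e^(−0.02295 × 39.8) = 0.4012
Before dose 5, 4 doses have been given (aged 1τ, 2τ, 3τ, 4τ).
C_trough = C₀ × (r + r² + … + r^4) = C₀ × r(1−r^4)/(1−r)
        = 2.991 × 0.4012 × (1 − 0.02591) / (1 − 0.4012) = 1.952 mg/L

1.95 mg/L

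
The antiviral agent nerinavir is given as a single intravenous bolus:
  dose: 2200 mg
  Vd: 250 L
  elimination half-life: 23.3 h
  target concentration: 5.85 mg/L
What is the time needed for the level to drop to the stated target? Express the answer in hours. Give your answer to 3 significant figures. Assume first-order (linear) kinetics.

13.7 h

C₀ = Dose / Vd = 2200 / 250 = 8.800 mg/L
k = ln2 / t½ = 0.693147 / 23.3 = 0.02975 h⁻¹
t = ln(C₀ / C) / k = ln(8.800 / 5.85) / 0.02975
  = ln(1.504) / 0.02975 = 0.4081 / 0.02975 = 13.72 h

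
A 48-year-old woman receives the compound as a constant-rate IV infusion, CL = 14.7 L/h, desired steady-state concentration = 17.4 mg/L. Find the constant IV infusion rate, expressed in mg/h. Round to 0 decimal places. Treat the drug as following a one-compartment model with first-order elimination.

256 mg/h

At steady state, infusion rate R₀ = Css × CL = 17.4 × 14.70 = 255.8 mg/h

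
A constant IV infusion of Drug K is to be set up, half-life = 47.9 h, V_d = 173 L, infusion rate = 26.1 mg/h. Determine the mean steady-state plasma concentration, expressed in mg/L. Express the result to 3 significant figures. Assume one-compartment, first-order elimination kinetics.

k = ln2 / t½ = 0.693147 / 47.9 = 0.01447 h⁻¹
CL = k × Vd = 0.01447 × 173 = 2.503 L/h
At steady state Css = R₀ / CL = 26.1 / 2.503 = 10.43 mg/L

10.4 mg/L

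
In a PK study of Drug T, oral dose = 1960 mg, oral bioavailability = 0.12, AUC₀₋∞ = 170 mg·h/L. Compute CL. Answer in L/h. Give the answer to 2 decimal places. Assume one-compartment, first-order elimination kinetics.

1.38 L/h

CL = F·Dose / AUC = 0.12 × 1960 / 170 = 1.384 L/h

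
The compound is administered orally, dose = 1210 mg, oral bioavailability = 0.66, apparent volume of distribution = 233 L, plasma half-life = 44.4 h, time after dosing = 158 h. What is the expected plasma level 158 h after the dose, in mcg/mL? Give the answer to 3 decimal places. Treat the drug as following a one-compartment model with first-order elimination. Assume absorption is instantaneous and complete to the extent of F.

0.291 mcg/mL

Amount reaching circulation = F × Dose = 0.66 × 1210 = 798.6 mg
C₀ = F·Dose / Vd = 798.6 / 233 = 3.427 mg/L
k = ln2 / t½ = 0.693147 / 44.4 = 0.01561 h⁻¹
C = C₀ · e^(−k·t) = 3.427 × e^(−0.01561 × 158)
  = 3.427 × 0.08489 = 0.2909 mg/L
(0.2909 mg/L = 0.2909 mcg/mL)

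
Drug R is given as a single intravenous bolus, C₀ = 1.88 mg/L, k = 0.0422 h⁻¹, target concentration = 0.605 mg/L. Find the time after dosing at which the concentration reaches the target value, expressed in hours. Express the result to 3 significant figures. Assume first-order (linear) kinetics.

26.9 h

t = ln(C₀ / C) / k = ln(1.880 / 0.605) / 0.04220
  = ln(3.107) / 0.04220 = 1.134 / 0.04220 = 26.87 h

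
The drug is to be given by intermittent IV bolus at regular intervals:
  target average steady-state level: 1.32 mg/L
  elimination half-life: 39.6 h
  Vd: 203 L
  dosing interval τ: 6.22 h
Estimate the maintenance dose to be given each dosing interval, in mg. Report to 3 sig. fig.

k = ln2 / t½ = 0.693147 / 39.6 = 0.01750 h⁻¹
CL = k × Vd = 0.01750 × 203 = 3.553 L/h
At steady state, Dose/τ = Css × CL.
Dose = Css × CL × τ = 1.32 × 3.553 × 6.22 = 29.17 mg

29.2 mg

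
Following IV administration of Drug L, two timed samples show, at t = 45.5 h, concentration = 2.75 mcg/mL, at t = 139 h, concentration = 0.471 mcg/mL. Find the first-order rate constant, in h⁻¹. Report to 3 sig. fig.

k = ln(C₁/C₂) / (t₂ − t₁) = ln(2.75/0.471) / (139 − 45.5)
  = 1.764 / 93.50 = 0.01887 h⁻¹

0.0189 h⁻¹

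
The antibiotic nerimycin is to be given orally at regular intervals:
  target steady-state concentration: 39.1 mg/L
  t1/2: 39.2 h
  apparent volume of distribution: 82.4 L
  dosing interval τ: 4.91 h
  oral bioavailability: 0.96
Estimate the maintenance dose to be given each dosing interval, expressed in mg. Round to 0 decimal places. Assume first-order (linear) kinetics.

291 mg

k = ln2 / t½ = 0.693147 / 39.2 = 0.01768 h⁻¹
CL = k × Vd = 0.01768 × 82.4 = 1.457 L/h
At steady state, F × (Dose/τ) = Css × CL.
Dose = Css × CL × τ / F = 39.1 × 1.457 × 4.91 / 0.96 = 291.4 mg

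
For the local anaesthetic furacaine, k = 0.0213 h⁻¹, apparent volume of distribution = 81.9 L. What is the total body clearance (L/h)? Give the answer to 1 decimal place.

1.7 L/h

CL = k × Vd = 0.0213 × 81.9 = 1.744 L/h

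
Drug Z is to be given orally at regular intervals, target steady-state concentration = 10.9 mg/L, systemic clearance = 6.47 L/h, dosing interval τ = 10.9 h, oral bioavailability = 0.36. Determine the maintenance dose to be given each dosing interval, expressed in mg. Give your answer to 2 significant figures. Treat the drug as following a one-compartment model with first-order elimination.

2100 mg

At steady state, F × (Dose/τ) = Css × CL.
Dose = Css × CL × τ / F = 10.9 × 6.470 × 10.9 / 0.36 = 2135 mg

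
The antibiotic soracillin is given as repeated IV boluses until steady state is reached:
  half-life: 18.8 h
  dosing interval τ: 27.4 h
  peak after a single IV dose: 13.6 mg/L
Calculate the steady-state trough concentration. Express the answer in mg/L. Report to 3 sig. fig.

k = ln2 / t½ = 0.693147 / 18.8 = 0.03687 h⁻¹
e^(−kτ) = e^(−0.03687 × 27.4) = 0.3641
Accumulation ratio R = 1 / (1 − e^(−kτ)) = 1 / (1 − 0.3641) = 1.573
Steady-state trough = C₀ × R × e^(−kτ) = 13.6 × 1.573 × 0.3641 = 7.789 mg/L

7.79 mg/L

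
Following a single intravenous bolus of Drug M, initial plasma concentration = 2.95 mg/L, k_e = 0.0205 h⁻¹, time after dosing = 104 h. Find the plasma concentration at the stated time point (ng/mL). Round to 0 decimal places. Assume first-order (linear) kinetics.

350 ng/mL

C = C₀ · e^(−k·t) = 2.950 × e^(−0.02050 × 104)
  = 2.950 × 0.1186 = 0.3499 mg/L
Convert: 0.3499 mg/L × 1000 = 349.9 ng/mL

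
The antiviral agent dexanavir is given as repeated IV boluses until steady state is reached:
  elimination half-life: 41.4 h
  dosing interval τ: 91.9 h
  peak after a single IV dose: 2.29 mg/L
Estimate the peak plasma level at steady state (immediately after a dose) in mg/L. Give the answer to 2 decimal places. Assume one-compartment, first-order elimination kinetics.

k = ln2 / t½ = 0.693147 / 41.4 = 0.01674 h⁻¹
e^(−kτ) = e^(−0.01674 × 91.9) = 0.2147
Accumulation ratio R = 1 / (1 − e^(−kτ)) = 1 / (1 − 0.2147) = 1.273
Steady-state peak = C₀ × R = 2.29 × 1.273 = 2.915 mg/L

2.92 mg/L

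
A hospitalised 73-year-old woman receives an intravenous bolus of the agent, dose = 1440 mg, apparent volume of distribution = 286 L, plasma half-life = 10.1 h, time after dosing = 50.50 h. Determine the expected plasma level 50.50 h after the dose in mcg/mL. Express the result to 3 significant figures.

C₀ = Dose / Vd = 1440 / 286 = 5.035 mg/L
k = ln2 / t½ = 0.693147 / 10.1 = 0.06863 h⁻¹
t / t½ = 50.50 / 10.1 = 5 half-lives
C = C₀ × (1/2)^5 = 5.035 × 0.03125 = 0.1573 mg/L
(0.1573 mg/L = 0.1573 mcg/mL)

0.157 mcg/mL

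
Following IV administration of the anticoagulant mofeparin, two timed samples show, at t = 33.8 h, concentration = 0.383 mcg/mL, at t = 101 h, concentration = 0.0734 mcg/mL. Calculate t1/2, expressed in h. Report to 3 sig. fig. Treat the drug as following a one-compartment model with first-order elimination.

28.2 h

k = ln(C₁/C₂) / (t₂ − t₁) = ln(0.383/0.0734) / (101 − 33.8)
  = 1.652 / 67.20 = 0.02458 h⁻¹
t½ = ln2 / k = 0.693147 / 0.02458 = 28.20 h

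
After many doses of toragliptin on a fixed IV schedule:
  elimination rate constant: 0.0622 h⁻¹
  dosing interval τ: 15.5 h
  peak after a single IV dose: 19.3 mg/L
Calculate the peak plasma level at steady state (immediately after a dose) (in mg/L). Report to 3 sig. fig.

31.2 mg/L

e^(−kτ) = e^(−0.06220 × 15.5) = 0.3813
Accumulation ratio R = 1 / (1 − e^(−kτ)) = 1 / (1 − 0.3813) = 1.616
Steady-state peak = C₀ × R = 19.3 × 1.616 = 31.19 mg/L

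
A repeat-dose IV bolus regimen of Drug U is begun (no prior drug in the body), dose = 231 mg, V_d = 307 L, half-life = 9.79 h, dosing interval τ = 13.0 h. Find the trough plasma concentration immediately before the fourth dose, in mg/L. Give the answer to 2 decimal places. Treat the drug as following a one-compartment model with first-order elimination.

C₀ per dose = Dose / Vd = 231 / 307 = 0.7524 mg/L
k = ln2 / t½ = 0.693147 / 9.79 = 0.07080 h⁻¹
Fraction remaining after one interval: r = e^(−kτ) = e^(−0.07080 × 13.0) = 0.3984
Before dose 4, 3 doses have been given (aged 1τ, 2τ, 3τ).
C_trough = C₀ × (r + r² + … + r^3) = C₀ × r(1−r^3)/(1−r)
        = 0.7524 × 0.3984 × (1 − 0.06324) / (1 − 0.3984) = 0.4668 mg/L

0.47 mg/L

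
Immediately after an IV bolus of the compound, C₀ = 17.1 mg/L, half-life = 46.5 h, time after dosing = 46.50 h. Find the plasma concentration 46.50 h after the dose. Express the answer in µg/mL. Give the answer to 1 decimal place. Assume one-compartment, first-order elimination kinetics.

8.6 µg/mL

k = ln2 / t½ = 0.693147 / 46.5 = 0.01491 h⁻¹
t / t½ = 46.50 / 46.5 = 1 half-lives
C = C₀ × (1/2)^1 = 17.10 × 0.5000 = 8.550 mg/L
(8.550 mg/L = 8.550 µg/mL)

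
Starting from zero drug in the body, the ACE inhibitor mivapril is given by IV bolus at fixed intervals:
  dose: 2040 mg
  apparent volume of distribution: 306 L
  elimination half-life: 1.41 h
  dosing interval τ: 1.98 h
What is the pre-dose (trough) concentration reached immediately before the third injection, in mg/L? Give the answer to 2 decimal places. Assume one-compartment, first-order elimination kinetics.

3.47 mg/L

C₀ per dose = Dose / Vd = 2040 / 306 = 6.667 mg/L
k = ln2 / t½ = 0.693147 / 1.41 = 0.4916 h⁻¹
Fraction remaining after one interval: r = e^(−kτ) = e^(−0.4916 × 1.98) = 0.3778
Before dose 3, 2 doses have been given (aged 1τ, 2τ).
C_trough = C₀ × (r + r²) = 6.667 × (0.3778 + 0.1427) = 3.470 mg/L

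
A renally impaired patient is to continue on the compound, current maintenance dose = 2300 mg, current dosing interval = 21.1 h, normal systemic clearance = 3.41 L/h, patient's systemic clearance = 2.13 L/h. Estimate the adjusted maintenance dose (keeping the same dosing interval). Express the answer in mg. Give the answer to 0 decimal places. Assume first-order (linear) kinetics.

1437 mg

To keep the same average steady-state level, dosing rate must scale with clearance.
CL ratio = 2.13 / 3.41 = 0.6246
New dose (same interval) = 2300 × 0.6246 = 1437 mg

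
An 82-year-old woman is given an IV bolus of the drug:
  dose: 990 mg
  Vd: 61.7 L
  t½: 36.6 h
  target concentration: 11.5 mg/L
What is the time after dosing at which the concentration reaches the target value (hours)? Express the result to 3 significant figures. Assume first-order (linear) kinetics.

17.6 h

C₀ = Dose / Vd = 990.0 / 61.7 = 16.05 mg/L
k = ln2 / t½ = 0.693147 / 36.6 = 0.01894 h⁻¹
t = ln(C₀ / C) / k = ln(16.05 / 11.5) / 0.01894
  = ln(1.396) / 0.01894 = 0.3336 / 0.01894 = 17.61 h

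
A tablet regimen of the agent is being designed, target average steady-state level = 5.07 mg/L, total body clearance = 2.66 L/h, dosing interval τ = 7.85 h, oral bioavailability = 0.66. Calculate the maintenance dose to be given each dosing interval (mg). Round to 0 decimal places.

160 mg

At steady state, F × (Dose/τ) = Css × CL.
Dose = Css × CL × τ / F = 5.07 × 2.660 × 7.85 / 0.66 = 160.4 mg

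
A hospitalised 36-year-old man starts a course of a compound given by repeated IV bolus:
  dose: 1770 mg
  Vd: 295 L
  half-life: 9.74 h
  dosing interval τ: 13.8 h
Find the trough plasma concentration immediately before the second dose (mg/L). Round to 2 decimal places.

2.25 mg/L

C₀ per dose = Dose / Vd = 1770 / 295 = 6.000 mg/L
k = ln2 / t½ = 0.693147 / 9.74 = 0.07116 h⁻¹
Fraction remaining after one interval: r = e^(−kτ) = e^(−0.07116 × 13.8) = 0.3746
Before dose 2, 1 dose has been given (aged 1τ).
C_trough = C₀ × r = 6.000 × 0.3746 = 2.248 mg/L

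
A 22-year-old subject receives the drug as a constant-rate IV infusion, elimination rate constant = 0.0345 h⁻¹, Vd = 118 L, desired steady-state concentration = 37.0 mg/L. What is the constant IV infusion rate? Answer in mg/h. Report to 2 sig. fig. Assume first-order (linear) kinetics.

CL = k × Vd = 0.03450 × 118 = 4.071 L/h
At steady state, infusion rate R₀ = Css × CL = 37.0 × 4.071 = 150.6 mg/h

150 mg/h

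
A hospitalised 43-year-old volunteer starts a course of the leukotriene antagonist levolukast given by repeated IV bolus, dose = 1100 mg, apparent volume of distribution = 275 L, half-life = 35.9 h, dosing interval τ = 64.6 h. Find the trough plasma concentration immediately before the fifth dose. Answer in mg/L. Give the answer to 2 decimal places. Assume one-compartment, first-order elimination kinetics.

1.60 mg/L

C₀ per dose = Dose / Vd = 1100 / 275 = 4.000 mg/L
k = ln2 / t½ = 0.693147 / 35.9 = 0.01931 h⁻¹
Fraction remaining after one interval: r = e^(−kτ) = e^(−0.01931 × 64.6) = 0.2872
Before dose 5, 4 doses have been given (aged 1τ, 2τ, 3τ, 4τ).
C_trough = C₀ × (r + r² + … + r^4) = C₀ × r(1−r^4)/(1−r)
        = 4.000 × 0.2872 × (1 − 0.006804) / (1 − 0.2872) = 1.601 mg/L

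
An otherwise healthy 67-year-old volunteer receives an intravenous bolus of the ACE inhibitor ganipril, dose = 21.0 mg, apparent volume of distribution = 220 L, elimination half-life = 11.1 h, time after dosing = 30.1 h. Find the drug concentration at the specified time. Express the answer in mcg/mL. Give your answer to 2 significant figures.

C₀ = Dose / Vd = 21.00 / 220 = 0.09545 mg/L
k = ln2 / t½ = 0.693147 / 11.1 = 0.06245 h⁻¹
C = C₀ · e^(−k·t) = 0.09545 × e^(−0.06245 × 30.1)
  = 0.09545 × 0.1526 = 0.01457 mg/L
(0.01457 mg/L = 0.01457 mcg/mL)

0.015 mcg/mL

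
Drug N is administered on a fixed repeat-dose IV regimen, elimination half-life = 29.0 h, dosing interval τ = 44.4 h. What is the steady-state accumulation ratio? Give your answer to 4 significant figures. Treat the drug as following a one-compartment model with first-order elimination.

k = ln2 / t½ = 0.693147 / 29.0 = 0.02390 h⁻¹
e^(−kτ) = e^(−0.02390 × 44.4) = 0.3461
Accumulation ratio R = 1 / (1 − e^(−kτ)) = 1 / (1 − 0.3461) = 1.529

1.529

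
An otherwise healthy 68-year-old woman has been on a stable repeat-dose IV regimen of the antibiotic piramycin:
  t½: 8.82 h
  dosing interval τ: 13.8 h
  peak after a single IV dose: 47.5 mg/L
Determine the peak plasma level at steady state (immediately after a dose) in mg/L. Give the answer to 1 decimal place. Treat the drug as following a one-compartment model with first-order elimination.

71.8 mg/L

k = ln2 / t½ = 0.693147 / 8.82 = 0.07859 h⁻¹
e^(−kτ) = e^(−0.07859 × 13.8) = 0.3381
Accumulation ratio R = 1 / (1 − e^(−kτ)) = 1 / (1 − 0.3381) = 1.511
Steady-state peak = C₀ × R = 47.5 × 1.511 = 71.77 mg/L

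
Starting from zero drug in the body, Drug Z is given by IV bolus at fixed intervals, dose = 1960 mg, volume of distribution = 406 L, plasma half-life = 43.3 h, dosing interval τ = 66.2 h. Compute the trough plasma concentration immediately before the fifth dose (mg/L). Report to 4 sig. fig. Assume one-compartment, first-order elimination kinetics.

C₀ per dose = Dose / Vd = 1960 / 406 = 4.828 mg/L
k = ln2 / t½ = 0.693147 / 43.3 = 0.01601 h⁻¹
Fraction remaining after one interval: r = e^(−kτ) = e^(−0.01601 × 66.2) = 0.3465
Before dose 5, 4 doses have been given (aged 1τ, 2τ, 3τ, 4τ).
C_trough = C₀ × (r + r² + … + r^4) = C₀ × r(1−r^4)/(1−r)
        = 4.828 × 0.3465 × (1 − 0.01441) / (1 − 0.3465) = 2.523 mg/L

2.523 mg/L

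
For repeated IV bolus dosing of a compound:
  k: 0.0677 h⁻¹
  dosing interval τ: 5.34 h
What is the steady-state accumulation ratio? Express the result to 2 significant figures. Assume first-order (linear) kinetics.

e^(−kτ) = e^(−0.06770 × 5.34) = 0.6966
Accumulation ratio R = 1 / (1 − e^(−kτ)) = 1 / (1 − 0.6966) = 3.296

3.3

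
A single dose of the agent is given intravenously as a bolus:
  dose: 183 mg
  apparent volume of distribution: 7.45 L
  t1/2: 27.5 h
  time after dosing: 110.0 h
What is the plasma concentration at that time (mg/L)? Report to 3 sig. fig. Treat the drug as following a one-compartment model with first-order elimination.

1.54 mg/L

C₀ = Dose / Vd = 183.0 / 7.45 = 24.56 mg/L
k = ln2 / t½ = 0.693147 / 27.5 = 0.02521 h⁻¹
t / t½ = 110.0 / 27.5 = 4 half-lives
C = C₀ × (1/2)^4 = 24.56 × 0.06250 = 1.535 mg/L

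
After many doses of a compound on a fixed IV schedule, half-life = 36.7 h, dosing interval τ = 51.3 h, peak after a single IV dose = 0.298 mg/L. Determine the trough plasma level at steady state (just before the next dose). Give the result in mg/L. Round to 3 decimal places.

k = ln2 / t½ = 0.693147 / 36.7 = 0.01889 h⁻¹
e^(−kτ) = e^(−0.01889 × 51.3) = 0.3794
Accumulation ratio R = 1 / (1 − e^(−kτ)) = 1 / (1 − 0.3794) = 1.611
Steady-state trough = C₀ × R × e^(−kτ) = 0.298 × 1.611 × 0.3794 = 0.1821 mg/L

0.182 mg/L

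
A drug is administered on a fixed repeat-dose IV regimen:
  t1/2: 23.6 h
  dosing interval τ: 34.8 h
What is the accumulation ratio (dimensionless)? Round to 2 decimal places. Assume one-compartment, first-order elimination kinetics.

k = ln2 / t½ = 0.693147 / 23.6 = 0.02937 h⁻¹
e^(−kτ) = e^(−0.02937 × 34.8) = 0.3598
Accumulation ratio R = 1 / (1 − e^(−kτ)) = 1 / (1 − 0.3598) = 1.562

1.56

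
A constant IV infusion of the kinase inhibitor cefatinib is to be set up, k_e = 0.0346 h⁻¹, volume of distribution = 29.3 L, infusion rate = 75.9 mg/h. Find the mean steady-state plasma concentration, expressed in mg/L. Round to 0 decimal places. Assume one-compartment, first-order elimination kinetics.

75 mg/L

CL = k × Vd = 0.03460 × 29.3 = 1.014 L/h
At steady state Css = R₀ / CL = 75.9 / 1.014 = 74.85 mg/L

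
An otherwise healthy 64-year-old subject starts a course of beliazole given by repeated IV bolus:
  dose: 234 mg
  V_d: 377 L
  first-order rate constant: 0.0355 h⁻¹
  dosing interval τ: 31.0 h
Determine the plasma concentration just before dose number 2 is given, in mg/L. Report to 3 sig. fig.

0.207 mg/L

C₀ per dose = Dose / Vd = 234 / 377 = 0.6207 mg/L
Fraction remaining after one interval: r = e^(−kτ) = e^(−0.03550 × 31.0) = 0.3327
Before dose 2, 1 dose has been given (aged 1τ).
C_trough = C₀ × r = 0.6207 × 0.3327 = 0.2065 mg/L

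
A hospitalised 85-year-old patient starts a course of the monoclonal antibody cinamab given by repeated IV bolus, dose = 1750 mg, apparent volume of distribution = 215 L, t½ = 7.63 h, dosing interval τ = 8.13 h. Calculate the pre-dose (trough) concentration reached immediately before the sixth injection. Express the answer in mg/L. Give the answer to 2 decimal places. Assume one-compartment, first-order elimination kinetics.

7.26 mg/L

C₀ per dose = Dose / Vd = 1750 / 215 = 8.140 mg/L
k = ln2 / t½ = 0.693147 / 7.63 = 0.09084 h⁻¹
Fraction remaining after one interval: r = e^(−kτ) = e^(−0.09084 × 8.13) = 0.4778
Before dose 6, 5 doses have been given (aged 1τ, 2τ, 3τ, 4τ, 5τ).
C_trough = C₀ × (r + r² + … + r^5) = C₀ × r(1−r^5)/(1−r)
        = 8.140 × 0.4778 × (1 − 0.02490) / (1 − 0.4778) = 7.262 mg/L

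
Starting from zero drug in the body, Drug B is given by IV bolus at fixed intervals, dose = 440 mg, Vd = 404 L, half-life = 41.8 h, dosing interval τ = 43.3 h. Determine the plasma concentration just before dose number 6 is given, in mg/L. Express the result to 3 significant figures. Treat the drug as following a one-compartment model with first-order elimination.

C₀ per dose = Dose / Vd = 440 / 404 = 1.089 mg/L
k = ln2 / t½ = 0.693147 / 41.8 = 0.01658 h⁻¹
Fraction remaining after one interval: r = e^(−kτ) = e^(−0.01658 × 43.3) = 0.4878
Before dose 6, 5 doses have been given (aged 1τ, 2τ, 3τ, 4τ, 5τ).
C_trough = C₀ × (r + r² + … + r^5) = C₀ × r(1−r^5)/(1−r)
        = 1.089 × 0.4878 × (1 − 0.02762) / (1 − 0.4878) = 1.008 mg/L

1.01 mg/L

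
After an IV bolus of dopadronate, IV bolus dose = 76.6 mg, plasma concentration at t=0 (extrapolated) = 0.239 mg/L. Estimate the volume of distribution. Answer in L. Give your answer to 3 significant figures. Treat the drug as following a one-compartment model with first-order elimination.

Vd = Dose / C₀ = 76.60 / 0.239 = 320.5 L

321 L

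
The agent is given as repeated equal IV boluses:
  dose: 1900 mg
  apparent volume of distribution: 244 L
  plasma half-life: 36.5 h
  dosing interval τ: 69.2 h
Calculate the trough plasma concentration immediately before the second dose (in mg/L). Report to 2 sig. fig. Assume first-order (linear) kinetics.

2.1 mg/L

C₀ per dose = Dose / Vd = 1900 / 244 = 7.787 mg/L
k = ln2 / t½ = 0.693147 / 36.5 = 0.01899 h⁻¹
Fraction remaining after one interval: r = e^(−kτ) = e^(−0.01899 × 69.2) = 0.2687
Before dose 2, 1 dose has been given (aged 1τ).
C_trough = C₀ × r = 7.787 × 0.2687 = 2.092 mg/L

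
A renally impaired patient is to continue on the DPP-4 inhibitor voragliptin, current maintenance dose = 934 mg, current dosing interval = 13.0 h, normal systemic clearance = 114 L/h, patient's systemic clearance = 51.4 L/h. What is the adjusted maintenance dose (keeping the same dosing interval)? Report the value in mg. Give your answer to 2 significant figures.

To keep the same average steady-state level, dosing rate must scale with clearance.
CL ratio = 51.4 / 114 = 0.4509
New dose (same interval) = 934 × 0.4509 = 421.1 mg

420 mg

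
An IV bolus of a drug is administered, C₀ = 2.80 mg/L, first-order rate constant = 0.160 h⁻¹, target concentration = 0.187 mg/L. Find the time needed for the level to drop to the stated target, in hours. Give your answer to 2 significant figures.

17 h

t = ln(C₀ / C) / k = ln(2.800 / 0.187) / 0.1600
  = ln(14.97) / 0.1600 = 2.706 / 0.1600 = 16.91 h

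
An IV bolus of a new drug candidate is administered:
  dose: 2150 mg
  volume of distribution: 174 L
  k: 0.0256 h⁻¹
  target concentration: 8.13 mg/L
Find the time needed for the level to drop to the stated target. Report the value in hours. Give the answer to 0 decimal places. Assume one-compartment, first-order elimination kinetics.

16 h

C₀ = Dose / Vd = 2150 / 174 = 12.36 mg/L
t = ln(C₀ / C) / k = ln(12.36 / 8.13) / 0.02560
  = ln(1.520) / 0.02560 = 0.4187 / 0.02560 = 16.36 h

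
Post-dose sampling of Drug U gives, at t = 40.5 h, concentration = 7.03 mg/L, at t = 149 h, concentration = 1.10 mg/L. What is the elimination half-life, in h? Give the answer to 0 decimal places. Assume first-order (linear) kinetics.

k = ln(C₁/C₂) / (t₂ − t₁) = ln(7.03/1.10) / (149 − 40.5)
  = 1.855 / 108.5 = 0.01710 h⁻¹
t½ = ln2 / k = 0.693147 / 0.01710 = 40.53 h

41 h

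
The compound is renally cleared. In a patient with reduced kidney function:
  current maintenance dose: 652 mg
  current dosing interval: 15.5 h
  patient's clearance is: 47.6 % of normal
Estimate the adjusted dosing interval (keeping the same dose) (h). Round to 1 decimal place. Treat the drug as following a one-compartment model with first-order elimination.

To keep the same average steady-state level, dosing rate must scale with clearance.
CL ratio = 47.6 / 100 = 0.4760
New interval (same dose) = 15.5 / 0.4760 = 32.56 h

32.6 h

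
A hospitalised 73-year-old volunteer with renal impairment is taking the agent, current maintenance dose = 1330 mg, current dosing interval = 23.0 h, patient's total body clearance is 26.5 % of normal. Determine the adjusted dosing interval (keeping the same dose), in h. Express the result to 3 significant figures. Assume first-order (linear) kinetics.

To keep the same average steady-state level, dosing rate must scale with clearance.
CL ratio = 26.5 / 100 = 0.2650
New interval (same dose) = 23.0 / 0.2650 = 86.79 h

86.8 h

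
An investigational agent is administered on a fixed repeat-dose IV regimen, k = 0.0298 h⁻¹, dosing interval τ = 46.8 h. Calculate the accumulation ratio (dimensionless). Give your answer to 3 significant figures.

e^(−kτ) = e^(−0.02980 × 46.8) = 0.2479
Accumulation ratio R = 1 / (1 − e^(−kτ)) = 1 / (1 − 0.2479) = 1.330

1.33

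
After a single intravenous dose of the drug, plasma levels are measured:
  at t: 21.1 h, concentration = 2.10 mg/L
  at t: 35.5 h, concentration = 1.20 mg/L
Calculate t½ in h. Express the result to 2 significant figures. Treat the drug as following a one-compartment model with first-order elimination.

k = ln(C₁/C₂) / (t₂ − t₁) = ln(2.10/1.20) / (35.5 − 21.1)
  = 0.5596 / 14.40 = 0.03886 h⁻¹
t½ = ln2 / k = 0.693147 / 0.03886 = 17.84 h

18 h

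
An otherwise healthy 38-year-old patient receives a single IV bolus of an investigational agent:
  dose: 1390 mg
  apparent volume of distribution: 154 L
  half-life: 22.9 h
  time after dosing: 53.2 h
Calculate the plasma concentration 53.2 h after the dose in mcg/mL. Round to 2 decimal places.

1.80 mcg/mL

C₀ = Dose / Vd = 1390 / 154 = 9.026 mg/L
k = ln2 / t½ = 0.693147 / 22.9 = 0.03027 h⁻¹
C = C₀ · e^(−k·t) = 9.026 × e^(−0.03027 × 53.2)
  = 9.026 × 0.1998 = 1.803 mg/L
(1.803 mg/L = 1.803 mcg/mL)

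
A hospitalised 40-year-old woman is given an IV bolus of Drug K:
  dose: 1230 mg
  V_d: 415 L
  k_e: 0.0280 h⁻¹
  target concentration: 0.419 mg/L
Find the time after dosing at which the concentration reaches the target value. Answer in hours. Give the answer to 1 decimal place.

69.9 h

C₀ = Dose / Vd = 1230 / 415 = 2.964 mg/L
t = ln(C₀ / C) / k = ln(2.964 / 0.419) / 0.02800
  = ln(7.074) / 0.02800 = 1.956 / 0.02800 = 69.86 h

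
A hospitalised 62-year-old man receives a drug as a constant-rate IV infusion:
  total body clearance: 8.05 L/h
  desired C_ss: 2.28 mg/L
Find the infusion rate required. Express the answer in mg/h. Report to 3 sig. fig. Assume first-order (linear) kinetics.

18.4 mg/h

At steady state, infusion rate R₀ = Css × CL = 2.28 × 8.050 = 18.35 mg/h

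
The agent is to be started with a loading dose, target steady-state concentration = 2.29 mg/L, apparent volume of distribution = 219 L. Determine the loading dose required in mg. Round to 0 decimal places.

LD = Css × Vd = 2.29 × 219 = 501.5 mg

502 mg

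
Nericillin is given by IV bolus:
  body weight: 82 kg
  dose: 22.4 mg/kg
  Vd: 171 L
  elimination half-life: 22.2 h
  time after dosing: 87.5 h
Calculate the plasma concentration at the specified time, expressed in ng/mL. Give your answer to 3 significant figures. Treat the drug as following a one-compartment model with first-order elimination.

Total dose = 22.4 × 82 = 1837 mg
C₀ = Dose / Vd = 1837 / 171 = 10.74 mg/L
k = ln2 / t½ = 0.693147 / 22.2 = 0.03122 h⁻¹
C = C₀ · e^(−k·t) = 10.74 × e^(−0.03122 × 87.5)
  = 10.74 × 0.06511 = 0.6993 mg/L
Convert: 0.6993 mg/L × 1000 = 699.3 ng/mL

699 ng/mL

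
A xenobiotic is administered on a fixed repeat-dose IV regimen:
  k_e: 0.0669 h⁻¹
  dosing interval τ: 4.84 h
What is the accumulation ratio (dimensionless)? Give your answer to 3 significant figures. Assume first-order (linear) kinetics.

3.62

e^(−kτ) = e^(−0.06690 × 4.84) = 0.7234
Accumulation ratio R = 1 / (1 − e^(−kτ)) = 1 / (1 − 0.7234) = 3.615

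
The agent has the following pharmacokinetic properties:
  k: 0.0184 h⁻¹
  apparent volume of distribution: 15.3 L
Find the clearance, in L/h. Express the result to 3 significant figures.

CL = k × Vd = 0.0184 × 15.3 = 0.2815 L/h

0.282 L/h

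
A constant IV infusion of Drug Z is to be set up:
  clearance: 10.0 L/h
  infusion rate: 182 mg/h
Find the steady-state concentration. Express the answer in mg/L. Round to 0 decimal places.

18 mg/L

At steady state Css = R₀ / CL = 182 / 10.00 = 18.20 mg/L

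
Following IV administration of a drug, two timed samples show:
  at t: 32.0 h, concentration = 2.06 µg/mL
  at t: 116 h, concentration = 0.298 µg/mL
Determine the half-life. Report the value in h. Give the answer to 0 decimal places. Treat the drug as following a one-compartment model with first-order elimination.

30 h

k = ln(C₁/C₂) / (t₂ − t₁) = ln(2.06/0.298) / (116 − 32.0)
  = 1.933 / 84.00 = 0.02301 h⁻¹
t½ = ln2 / k = 0.693147 / 0.02301 = 30.12 h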